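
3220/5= 644 = 644.00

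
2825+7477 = 10302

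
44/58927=4/5357 =0.00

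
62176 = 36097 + 26079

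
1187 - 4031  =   - 2844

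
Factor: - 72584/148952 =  - 211^1 * 433^( - 1 ) = - 211/433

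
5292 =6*882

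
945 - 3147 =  -2202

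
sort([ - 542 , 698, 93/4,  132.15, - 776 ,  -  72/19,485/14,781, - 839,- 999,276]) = [ - 999, - 839, - 776, - 542, - 72/19 , 93/4,485/14,132.15,  276, 698, 781 ] 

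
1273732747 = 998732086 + 275000661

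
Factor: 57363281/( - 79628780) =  - 2^ (  -  2)*5^( - 1)*7^(  -  1 )*11^( - 1) * 29^(-1)*59^1*1783^(-1) * 972259^1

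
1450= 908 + 542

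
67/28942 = 67/28942 = 0.00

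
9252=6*1542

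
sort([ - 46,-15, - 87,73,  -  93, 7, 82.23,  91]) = [  -  93, - 87, - 46,-15, 7, 73, 82.23,91 ] 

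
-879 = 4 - 883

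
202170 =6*33695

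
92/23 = 4= 4.00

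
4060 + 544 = 4604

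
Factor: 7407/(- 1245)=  - 3^1*5^( - 1)*83^( - 1)*823^1 = -2469/415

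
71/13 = 71/13=5.46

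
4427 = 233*19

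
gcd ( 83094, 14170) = 2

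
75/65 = 15/13 = 1.15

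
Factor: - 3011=-3011^1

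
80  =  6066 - 5986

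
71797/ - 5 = - 14360 + 3/5=-14359.40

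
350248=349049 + 1199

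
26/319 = 26/319 = 0.08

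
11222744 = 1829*6136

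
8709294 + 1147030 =9856324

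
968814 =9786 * 99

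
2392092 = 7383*324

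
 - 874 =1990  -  2864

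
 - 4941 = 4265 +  - 9206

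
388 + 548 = 936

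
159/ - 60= - 53/20 = - 2.65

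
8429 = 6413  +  2016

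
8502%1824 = 1206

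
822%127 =60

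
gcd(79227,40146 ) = 3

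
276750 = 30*9225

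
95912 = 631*152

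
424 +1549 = 1973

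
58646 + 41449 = 100095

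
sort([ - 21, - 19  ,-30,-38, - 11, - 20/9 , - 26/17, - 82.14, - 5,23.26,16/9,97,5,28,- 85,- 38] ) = [- 85,-82.14, - 38, - 38, - 30, - 21, - 19, - 11, - 5, - 20/9 , - 26/17,16/9 , 5,23.26,28,97 ]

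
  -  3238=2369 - 5607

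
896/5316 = 224/1329 = 0.17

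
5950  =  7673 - 1723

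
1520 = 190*8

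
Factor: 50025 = 3^1* 5^2*23^1*29^1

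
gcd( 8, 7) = 1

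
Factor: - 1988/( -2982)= 2^1*3^ ( - 1 ) = 2/3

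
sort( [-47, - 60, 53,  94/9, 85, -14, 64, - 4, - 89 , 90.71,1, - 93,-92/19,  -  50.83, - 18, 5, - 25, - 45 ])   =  [ - 93, - 89 , - 60,-50.83, - 47,-45, - 25, - 18, - 14, - 92/19, - 4,  1,  5 , 94/9, 53  ,  64, 85, 90.71 ] 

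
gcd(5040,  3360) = 1680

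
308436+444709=753145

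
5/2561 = 5/2561 = 0.00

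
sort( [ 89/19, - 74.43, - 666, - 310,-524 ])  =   [ - 666, - 524, - 310,-74.43,89/19]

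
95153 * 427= 40630331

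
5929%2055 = 1819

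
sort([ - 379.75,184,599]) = [ - 379.75, 184, 599]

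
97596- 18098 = 79498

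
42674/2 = 21337 = 21337.00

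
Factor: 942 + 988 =2^1*5^1*193^1 = 1930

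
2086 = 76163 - 74077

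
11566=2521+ 9045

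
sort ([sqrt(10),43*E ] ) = [ sqrt ( 10) , 43*E ] 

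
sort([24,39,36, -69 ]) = [ - 69, 24, 36,39] 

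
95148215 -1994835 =93153380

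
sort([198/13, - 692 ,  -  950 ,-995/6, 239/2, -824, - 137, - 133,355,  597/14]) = [ - 950,- 824, - 692, -995/6, -137,-133,198/13,597/14,239/2,355]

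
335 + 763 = 1098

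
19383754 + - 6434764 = 12948990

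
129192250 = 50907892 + 78284358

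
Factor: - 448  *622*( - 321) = 2^7*3^1*7^1*107^1*311^1 = 89448576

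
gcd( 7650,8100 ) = 450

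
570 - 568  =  2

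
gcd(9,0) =9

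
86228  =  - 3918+90146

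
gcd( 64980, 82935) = 855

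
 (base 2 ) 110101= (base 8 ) 65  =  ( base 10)53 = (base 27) 1Q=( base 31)1m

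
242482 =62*3911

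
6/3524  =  3/1762=0.00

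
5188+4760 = 9948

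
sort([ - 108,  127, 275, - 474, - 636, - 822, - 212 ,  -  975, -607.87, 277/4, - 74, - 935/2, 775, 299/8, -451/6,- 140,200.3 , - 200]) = [ - 975, - 822, - 636, - 607.87, - 474, - 935/2, - 212, - 200, - 140, - 108, - 451/6, - 74,299/8, 277/4, 127, 200.3, 275,775]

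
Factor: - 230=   -  2^1 * 5^1*23^1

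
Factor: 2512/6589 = 2^4*11^ ( - 1)*157^1*599^( - 1)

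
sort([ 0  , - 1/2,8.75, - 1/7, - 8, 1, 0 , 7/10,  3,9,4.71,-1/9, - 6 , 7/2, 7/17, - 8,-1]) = [ - 8, - 8, - 6, - 1, - 1/2, - 1/7, - 1/9 , 0, 0, 7/17, 7/10, 1, 3,7/2, 4.71,  8.75,9] 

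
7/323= 7/323= 0.02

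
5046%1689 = 1668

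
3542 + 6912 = 10454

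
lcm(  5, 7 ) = 35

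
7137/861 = 8 + 83/287 = 8.29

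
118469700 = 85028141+33441559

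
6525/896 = 6525/896 = 7.28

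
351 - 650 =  - 299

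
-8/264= - 1/33 = - 0.03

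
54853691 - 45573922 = 9279769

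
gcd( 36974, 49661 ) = 1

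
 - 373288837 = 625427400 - 998716237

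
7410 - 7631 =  - 221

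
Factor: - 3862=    - 2^1*1931^1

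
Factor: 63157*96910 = 2^1 *5^1*11^1 * 137^1*  461^1 *881^1 = 6120544870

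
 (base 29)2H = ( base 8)113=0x4B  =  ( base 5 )300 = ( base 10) 75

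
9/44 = 9/44 = 0.20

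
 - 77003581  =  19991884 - 96995465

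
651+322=973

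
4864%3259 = 1605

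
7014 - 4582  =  2432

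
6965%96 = 53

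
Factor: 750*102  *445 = 34042500 =2^2*3^2 * 5^4*17^1*89^1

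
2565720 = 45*57016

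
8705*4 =34820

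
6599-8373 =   -  1774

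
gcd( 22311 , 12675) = 3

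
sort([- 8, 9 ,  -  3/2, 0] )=[ - 8, - 3/2,  0,9]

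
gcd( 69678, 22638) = 294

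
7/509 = 7/509 =0.01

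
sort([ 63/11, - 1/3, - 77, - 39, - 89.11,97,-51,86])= [- 89.11, - 77,  -  51, - 39, - 1/3,63/11  ,  86,97 ] 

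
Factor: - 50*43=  - 2^1*5^2*43^1 =- 2150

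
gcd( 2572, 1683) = 1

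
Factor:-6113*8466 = -51752658= - 2^1*3^1 * 17^1*83^1*6113^1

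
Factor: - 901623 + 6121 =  - 895502 =-2^1*59^1*7589^1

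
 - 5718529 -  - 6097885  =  379356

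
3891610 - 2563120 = 1328490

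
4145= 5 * 829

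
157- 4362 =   -  4205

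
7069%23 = 8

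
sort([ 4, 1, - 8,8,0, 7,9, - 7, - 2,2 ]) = [ -8 , - 7, - 2,0, 1 , 2 , 4, 7, 8, 9 ]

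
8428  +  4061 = 12489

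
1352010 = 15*90134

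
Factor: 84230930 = 2^1*5^1 * 7^1*439^1 * 2741^1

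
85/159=85/159 = 0.53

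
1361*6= 8166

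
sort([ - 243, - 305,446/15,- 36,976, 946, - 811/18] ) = [-305 ,  -  243, - 811/18, - 36,446/15 , 946,976 ] 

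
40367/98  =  411 + 89/98 =411.91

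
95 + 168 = 263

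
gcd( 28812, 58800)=588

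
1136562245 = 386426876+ 750135369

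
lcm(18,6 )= 18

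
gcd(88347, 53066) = 1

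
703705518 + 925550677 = 1629256195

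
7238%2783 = 1672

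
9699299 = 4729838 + 4969461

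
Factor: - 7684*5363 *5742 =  - 236623754664  =  - 2^3*3^2*11^1*17^1*29^1*31^1*113^1  *173^1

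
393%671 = 393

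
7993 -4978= 3015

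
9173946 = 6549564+2624382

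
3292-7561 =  - 4269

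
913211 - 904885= 8326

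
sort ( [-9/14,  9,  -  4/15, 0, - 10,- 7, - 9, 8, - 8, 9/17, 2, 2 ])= [ - 10, - 9, - 8, - 7, - 9/14, - 4/15, 0, 9/17 , 2, 2, 8,  9 ] 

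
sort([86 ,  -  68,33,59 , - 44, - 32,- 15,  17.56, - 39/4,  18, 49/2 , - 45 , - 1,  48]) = [-68 , - 45 , - 44,  -  32, - 15, - 39/4, - 1,17.56 , 18, 49/2 , 33, 48,59, 86]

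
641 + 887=1528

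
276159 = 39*7081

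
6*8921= 53526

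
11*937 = 10307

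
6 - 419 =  - 413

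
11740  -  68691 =-56951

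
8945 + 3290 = 12235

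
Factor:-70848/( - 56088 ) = 24/19 =2^3 * 3^1*19^( -1)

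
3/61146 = 1/20382 = 0.00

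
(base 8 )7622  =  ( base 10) 3986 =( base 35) 38v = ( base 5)111421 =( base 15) 12AB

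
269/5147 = 269/5147=0.05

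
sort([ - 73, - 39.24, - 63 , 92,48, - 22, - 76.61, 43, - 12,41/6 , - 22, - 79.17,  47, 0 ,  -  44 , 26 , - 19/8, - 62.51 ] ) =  [ - 79.17, - 76.61, - 73, - 63, - 62.51,-44 , - 39.24, -22, - 22, - 12, - 19/8 , 0,  41/6,  26 , 43,47,48,92]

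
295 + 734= 1029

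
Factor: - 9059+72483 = 2^6*991^1 = 63424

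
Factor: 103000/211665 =2^3*3^(-1 )*5^2*137^ ( - 1) = 200/411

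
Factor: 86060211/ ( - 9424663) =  - 3^1*73^1*392969^1* 9424663^( - 1) 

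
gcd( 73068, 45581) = 1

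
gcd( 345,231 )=3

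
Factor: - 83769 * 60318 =  -  2^1*3^4*7^1*1117^1*3989^1 = - 5052778542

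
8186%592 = 490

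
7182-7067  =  115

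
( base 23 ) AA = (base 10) 240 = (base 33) 79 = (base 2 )11110000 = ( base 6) 1040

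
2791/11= 2791/11= 253.73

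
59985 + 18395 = 78380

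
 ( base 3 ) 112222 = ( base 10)404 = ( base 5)3104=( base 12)298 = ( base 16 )194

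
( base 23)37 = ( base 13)5B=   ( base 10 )76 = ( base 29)2i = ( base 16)4C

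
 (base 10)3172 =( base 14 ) 1228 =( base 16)C64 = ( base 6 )22404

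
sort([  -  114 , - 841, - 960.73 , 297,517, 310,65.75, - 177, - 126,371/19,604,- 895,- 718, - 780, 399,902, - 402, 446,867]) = [ - 960.73,- 895, - 841,- 780,-718,  -  402,- 177, - 126, - 114,  371/19,65.75,  297,  310,399, 446,517,  604, 867,  902] 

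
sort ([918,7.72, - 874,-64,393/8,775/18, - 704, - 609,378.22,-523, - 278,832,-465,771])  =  [-874,-704, - 609 , - 523,  -  465,-278, - 64,7.72,775/18,393/8,378.22,771, 832,918 ]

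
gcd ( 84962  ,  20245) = 1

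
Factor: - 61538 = - 2^1*29^1*1061^1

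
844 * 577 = 486988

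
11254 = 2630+8624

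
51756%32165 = 19591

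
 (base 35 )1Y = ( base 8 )105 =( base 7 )126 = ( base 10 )69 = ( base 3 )2120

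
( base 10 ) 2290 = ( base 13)1072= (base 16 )8f2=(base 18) 714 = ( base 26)3a2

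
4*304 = 1216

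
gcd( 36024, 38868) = 948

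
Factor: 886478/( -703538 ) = -443239/351769 = - 11^(  -  1)*53^1 * 113^( - 1)*283^ ( -1 ) * 8363^1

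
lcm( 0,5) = 0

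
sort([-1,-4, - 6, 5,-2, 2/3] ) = [ - 6,-4, - 2, - 1,2/3,5 ]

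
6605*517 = 3414785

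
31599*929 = 29355471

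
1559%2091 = 1559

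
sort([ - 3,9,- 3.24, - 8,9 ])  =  [ - 8, -3.24, - 3, 9,9 ]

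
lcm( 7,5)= 35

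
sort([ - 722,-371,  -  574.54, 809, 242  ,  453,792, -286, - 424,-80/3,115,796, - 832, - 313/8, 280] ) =[-832, - 722 ,-574.54,-424, - 371, - 286,-313/8, -80/3,115,242,280, 453, 792,796 , 809 ] 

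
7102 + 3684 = 10786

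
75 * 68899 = 5167425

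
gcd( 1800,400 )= 200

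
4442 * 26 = 115492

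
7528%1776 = 424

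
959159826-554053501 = 405106325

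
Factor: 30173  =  11^1 * 13^1*211^1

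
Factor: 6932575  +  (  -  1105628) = 5826947 = 7^1*832421^1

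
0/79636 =0 = 0.00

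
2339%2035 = 304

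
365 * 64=23360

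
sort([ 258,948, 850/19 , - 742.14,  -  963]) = [ - 963, - 742.14, 850/19,258, 948]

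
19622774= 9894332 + 9728442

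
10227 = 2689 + 7538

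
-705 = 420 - 1125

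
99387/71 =1399 + 58/71  =  1399.82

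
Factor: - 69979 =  - 7^1*13^1*769^1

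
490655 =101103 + 389552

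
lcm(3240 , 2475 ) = 178200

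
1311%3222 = 1311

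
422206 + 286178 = 708384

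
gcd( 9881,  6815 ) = 1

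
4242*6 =25452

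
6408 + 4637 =11045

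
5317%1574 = 595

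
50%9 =5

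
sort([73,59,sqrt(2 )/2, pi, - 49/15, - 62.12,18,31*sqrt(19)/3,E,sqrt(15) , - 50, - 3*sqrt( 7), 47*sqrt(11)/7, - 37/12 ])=[ - 62.12,-50, - 3*sqrt (7) ,-49/15 , - 37/12, sqrt( 2 )/2, E,pi,sqrt(15),18,47*sqrt ( 11) /7, 31*sqrt ( 19)/3,59,73 ]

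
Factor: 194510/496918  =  265/677 = 5^1*53^1 * 677^(- 1 ) 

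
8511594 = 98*86853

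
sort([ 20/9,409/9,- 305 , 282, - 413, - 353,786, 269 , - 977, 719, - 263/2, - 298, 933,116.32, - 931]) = [ - 977, - 931,-413,  -  353, - 305  , - 298 , - 263/2, 20/9, 409/9,  116.32,269, 282, 719,  786,933 ]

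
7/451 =7/451 = 0.02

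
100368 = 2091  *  48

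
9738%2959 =861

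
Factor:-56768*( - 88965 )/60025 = 2^6*3^3*5^(-1)*7^( - 4)*659^1*887^1=1010073024/12005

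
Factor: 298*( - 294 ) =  - 2^2*3^1*7^2*149^1 = - 87612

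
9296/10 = 929 + 3/5= 929.60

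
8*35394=283152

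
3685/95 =737/19  =  38.79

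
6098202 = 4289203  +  1808999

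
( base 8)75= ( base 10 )61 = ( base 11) 56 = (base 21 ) 2j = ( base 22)2H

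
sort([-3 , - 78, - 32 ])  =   [ - 78,-32, - 3 ]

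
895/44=895/44  =  20.34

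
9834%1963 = 19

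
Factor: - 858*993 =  - 851994= - 2^1*3^2 * 11^1 * 13^1 * 331^1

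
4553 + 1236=5789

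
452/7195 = 452/7195 = 0.06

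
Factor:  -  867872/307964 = -2^3 * 37^1*  733^1*76991^(-1) = -216968/76991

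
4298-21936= - 17638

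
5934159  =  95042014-89107855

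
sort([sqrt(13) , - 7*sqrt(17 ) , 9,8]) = [ - 7 *sqrt(17 ), sqrt(13), 8, 9]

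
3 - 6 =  - 3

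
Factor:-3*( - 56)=2^3 * 3^1*7^1 = 168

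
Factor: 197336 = 2^3* 17^1*1451^1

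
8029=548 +7481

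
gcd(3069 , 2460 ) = 3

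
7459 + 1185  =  8644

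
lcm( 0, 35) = 0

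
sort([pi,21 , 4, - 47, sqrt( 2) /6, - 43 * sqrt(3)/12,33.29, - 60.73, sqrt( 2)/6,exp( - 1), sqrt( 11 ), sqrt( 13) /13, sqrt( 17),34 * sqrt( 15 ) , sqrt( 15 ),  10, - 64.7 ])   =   [ - 64.7, - 60.73,-47, - 43 * sqrt ( 3) /12, sqrt(2)/6, sqrt(2 )/6,sqrt (13)/13, exp(  -  1),pi, sqrt(11 ), sqrt( 15), 4 , sqrt( 17 ), 10 , 21, 33.29 , 34 * sqrt(15)]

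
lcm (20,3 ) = 60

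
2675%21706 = 2675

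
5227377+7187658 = 12415035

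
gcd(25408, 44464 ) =6352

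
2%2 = 0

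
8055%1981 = 131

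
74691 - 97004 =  - 22313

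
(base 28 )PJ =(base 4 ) 23033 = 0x2CF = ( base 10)719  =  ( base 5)10334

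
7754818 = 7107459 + 647359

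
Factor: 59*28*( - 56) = -92512 = - 2^5*7^2 *59^1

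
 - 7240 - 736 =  - 7976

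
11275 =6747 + 4528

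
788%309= 170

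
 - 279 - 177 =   -  456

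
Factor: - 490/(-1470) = 1/3= 3^( - 1) 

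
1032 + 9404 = 10436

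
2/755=2/755 =0.00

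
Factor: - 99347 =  - 99347^1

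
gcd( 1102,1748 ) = 38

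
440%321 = 119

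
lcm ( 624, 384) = 4992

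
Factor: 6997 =6997^1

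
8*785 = 6280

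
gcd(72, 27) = 9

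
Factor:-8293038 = -2^1 * 3^1*13^1*106321^1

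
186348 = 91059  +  95289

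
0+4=4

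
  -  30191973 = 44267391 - 74459364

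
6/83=6/83 = 0.07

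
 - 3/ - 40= 3/40= 0.07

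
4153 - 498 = 3655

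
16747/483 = 34 + 325/483 = 34.67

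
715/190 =143/38 = 3.76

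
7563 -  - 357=7920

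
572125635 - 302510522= 269615113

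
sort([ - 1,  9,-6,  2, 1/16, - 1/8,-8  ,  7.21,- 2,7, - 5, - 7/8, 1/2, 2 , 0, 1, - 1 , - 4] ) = [ - 8, - 6, - 5, - 4, - 2, - 1, - 1,-7/8 , - 1/8, 0, 1/16, 1/2, 1 , 2,2, 7 , 7.21,9 ]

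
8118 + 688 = 8806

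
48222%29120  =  19102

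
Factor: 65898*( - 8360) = -550907280=- 2^4*3^2*5^1*7^1* 11^1*19^1*523^1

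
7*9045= 63315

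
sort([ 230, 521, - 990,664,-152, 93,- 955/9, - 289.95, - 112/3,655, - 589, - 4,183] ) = [-990,-589,-289.95,-152, - 955/9,-112/3,-4,93, 183, 230 , 521,655, 664] 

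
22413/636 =35 + 51/212= 35.24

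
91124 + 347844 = 438968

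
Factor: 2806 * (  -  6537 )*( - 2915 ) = 2^1 *3^1*5^1 * 11^1*23^1*53^1*61^1*2179^1 =53469326130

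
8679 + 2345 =11024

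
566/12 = 283/6 = 47.17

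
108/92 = 1 + 4/23 = 1.17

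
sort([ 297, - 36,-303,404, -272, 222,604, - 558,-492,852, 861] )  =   [ - 558, - 492, - 303,-272,-36,222,297, 404,604,852,  861]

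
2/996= 1/498 = 0.00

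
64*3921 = 250944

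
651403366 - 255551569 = 395851797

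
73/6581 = 73/6581 = 0.01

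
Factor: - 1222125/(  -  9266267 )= 3^1 *5^3 * 3259^1*9266267^(-1 )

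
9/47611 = 9/47611 = 0.00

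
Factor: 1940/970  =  2 = 2^1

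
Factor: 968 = 2^3 * 11^2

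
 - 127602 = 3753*(-34) 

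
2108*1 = 2108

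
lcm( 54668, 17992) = 1421368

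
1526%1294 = 232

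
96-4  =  92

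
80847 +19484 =100331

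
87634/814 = 43817/407 = 107.66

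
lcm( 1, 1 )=1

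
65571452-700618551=-635047099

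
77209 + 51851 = 129060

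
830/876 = 415/438 = 0.95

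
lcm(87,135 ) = 3915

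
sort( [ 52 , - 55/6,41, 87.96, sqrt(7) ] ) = [ - 55/6 , sqrt( 7),41 , 52, 87.96] 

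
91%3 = 1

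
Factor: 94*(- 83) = -2^1*47^1*83^1 = - 7802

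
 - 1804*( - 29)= 52316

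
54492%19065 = 16362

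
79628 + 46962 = 126590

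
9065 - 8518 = 547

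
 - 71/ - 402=71/402  =  0.18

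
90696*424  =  38455104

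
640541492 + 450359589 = 1090901081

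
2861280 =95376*30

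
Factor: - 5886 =-2^1*3^3*109^1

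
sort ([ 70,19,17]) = [17,19, 70 ] 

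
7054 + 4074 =11128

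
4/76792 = 1/19198 = 0.00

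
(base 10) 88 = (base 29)31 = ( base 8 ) 130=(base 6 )224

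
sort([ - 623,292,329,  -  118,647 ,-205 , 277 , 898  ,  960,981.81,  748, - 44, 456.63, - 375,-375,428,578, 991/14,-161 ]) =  [ -623, - 375, -375, -205,-161,-118, - 44,991/14,277, 292 , 329,  428, 456.63, 578,647 , 748,898,960, 981.81]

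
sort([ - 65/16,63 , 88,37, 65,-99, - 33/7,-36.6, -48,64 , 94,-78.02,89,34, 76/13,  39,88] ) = [ - 99,  -  78.02, - 48,-36.6, - 33/7,  -  65/16,76/13,34, 37,39, 63,64, 65,88,88, 89 , 94]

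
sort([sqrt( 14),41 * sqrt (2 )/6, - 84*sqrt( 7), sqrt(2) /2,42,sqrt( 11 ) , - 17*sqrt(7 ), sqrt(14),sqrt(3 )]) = [-84*sqrt ( 7 ), - 17*sqrt( 7),sqrt(2 )/2,sqrt(3),sqrt( 11 ),sqrt( 14), sqrt( 14),41*sqrt( 2 ) /6,  42] 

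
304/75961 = 304/75961= 0.00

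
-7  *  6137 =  - 42959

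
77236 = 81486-4250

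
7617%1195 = 447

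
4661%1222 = 995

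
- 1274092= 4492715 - 5766807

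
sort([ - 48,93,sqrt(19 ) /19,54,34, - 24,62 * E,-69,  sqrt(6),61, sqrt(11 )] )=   [- 69, - 48, - 24,sqrt(19 ) /19, sqrt( 6),sqrt (11),  34,54,61,93,62*E ] 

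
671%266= 139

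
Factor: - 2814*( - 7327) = 20618178 = 2^1 * 3^1*7^1*17^1*67^1*431^1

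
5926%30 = 16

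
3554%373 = 197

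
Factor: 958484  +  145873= 3^1*137^1*2687^1 = 1104357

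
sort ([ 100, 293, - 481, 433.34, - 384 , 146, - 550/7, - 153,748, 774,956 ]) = [ - 481, - 384, - 153, - 550/7,100, 146,  293,433.34,748, 774 , 956]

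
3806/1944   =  1903/972 = 1.96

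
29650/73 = 29650/73=406.16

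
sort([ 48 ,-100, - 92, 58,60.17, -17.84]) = [  -  100, - 92,-17.84,48,58,60.17]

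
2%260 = 2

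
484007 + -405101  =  78906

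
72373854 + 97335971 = 169709825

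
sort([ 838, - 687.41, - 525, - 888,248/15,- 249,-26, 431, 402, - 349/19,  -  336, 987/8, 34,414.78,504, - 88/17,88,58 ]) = [ - 888, - 687.41,  -  525 , - 336,  -  249, - 26,- 349/19,-88/17, 248/15, 34 , 58,  88,987/8, 402, 414.78,  431, 504, 838 ]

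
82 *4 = 328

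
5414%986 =484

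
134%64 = 6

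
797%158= 7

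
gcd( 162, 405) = 81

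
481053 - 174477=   306576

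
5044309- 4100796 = 943513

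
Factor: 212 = 2^2*53^1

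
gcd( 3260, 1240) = 20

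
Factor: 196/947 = 2^2*7^2*947^( - 1 )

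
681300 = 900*757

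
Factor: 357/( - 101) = -3^1*7^1*17^1 * 101^( - 1 ) 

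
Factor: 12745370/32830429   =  2^1*5^1 * 11^1*109^1 * 1063^1*1801^( - 1)*18229^( - 1 )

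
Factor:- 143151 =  - 3^1*47717^1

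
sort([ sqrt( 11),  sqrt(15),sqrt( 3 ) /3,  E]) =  [ sqrt( 3 )/3,E, sqrt( 11),  sqrt(15)]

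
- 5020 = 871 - 5891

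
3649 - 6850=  - 3201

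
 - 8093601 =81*( - 99921) 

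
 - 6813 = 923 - 7736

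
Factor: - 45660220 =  - 2^2 * 5^1*37^1 * 61703^1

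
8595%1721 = 1711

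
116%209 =116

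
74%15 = 14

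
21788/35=622 + 18/35 = 622.51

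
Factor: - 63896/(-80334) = 2^2*3^( - 2)*7^2*163^1*4463^(-1)  =  31948/40167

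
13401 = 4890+8511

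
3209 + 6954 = 10163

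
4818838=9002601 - 4183763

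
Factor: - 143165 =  - 5^1 * 11^1*19^1 * 137^1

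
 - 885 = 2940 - 3825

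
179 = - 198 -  - 377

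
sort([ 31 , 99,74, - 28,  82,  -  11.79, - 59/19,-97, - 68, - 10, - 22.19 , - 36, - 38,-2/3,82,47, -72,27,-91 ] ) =[-97,-91, - 72, - 68, - 38, - 36,  -  28 ,  -  22.19,  -  11.79, - 10, - 59/19, - 2/3,27 , 31,47,74,82,82,99 ]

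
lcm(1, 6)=6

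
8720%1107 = 971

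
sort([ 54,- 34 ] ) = [-34,54] 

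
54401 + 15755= 70156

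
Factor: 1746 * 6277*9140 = 100171127880 = 2^3  *3^2* 5^1 * 97^1 * 457^1*6277^1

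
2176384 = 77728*28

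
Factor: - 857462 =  - 2^1* 428731^1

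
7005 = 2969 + 4036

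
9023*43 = 387989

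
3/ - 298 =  - 3/298  =  - 0.01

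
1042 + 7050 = 8092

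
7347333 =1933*3801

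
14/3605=2/515 = 0.00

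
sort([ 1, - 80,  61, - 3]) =[ - 80, - 3,1,  61] 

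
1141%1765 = 1141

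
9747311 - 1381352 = 8365959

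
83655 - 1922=81733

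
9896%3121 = 533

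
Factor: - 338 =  - 2^1*13^2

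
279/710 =279/710 = 0.39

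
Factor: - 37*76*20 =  - 56240 = - 2^4*5^1*19^1*37^1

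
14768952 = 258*57244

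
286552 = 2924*98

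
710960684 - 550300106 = 160660578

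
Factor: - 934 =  - 2^1*467^1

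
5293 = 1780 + 3513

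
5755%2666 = 423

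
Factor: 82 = 2^1*41^1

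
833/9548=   119/1364 = 0.09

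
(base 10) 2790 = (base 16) AE6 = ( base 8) 5346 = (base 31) 2s0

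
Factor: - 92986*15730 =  - 2^2*5^1*11^2*13^1*19^1 * 2447^1 = - 1462669780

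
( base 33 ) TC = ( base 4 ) 33021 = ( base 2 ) 1111001001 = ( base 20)289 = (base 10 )969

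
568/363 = 1 + 205/363 = 1.56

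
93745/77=93745/77=1217.47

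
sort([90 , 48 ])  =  [ 48, 90 ]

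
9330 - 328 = 9002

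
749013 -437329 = 311684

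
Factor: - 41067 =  - 3^5* 13^2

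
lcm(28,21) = 84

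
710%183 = 161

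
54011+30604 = 84615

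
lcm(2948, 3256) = 218152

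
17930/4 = 4482 + 1/2 = 4482.50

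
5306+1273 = 6579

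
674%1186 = 674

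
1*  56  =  56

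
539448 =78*6916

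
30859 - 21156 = 9703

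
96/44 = 2+ 2/11 = 2.18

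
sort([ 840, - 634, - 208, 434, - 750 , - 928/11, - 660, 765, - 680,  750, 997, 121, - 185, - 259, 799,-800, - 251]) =[ - 800, - 750, - 680 , - 660, - 634,-259, - 251, - 208,  -  185, - 928/11, 121,  434,750 , 765, 799 , 840,  997 ] 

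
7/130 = 7/130 = 0.05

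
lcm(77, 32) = 2464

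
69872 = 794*88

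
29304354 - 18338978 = 10965376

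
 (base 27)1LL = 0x525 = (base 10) 1317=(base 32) 195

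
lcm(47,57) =2679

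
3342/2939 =1+403/2939 = 1.14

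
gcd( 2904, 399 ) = 3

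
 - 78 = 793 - 871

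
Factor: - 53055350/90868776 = -26527675/45434388 =-2^(-2) * 3^( - 1) * 5^2*1061107^1*3786199^(-1 ) 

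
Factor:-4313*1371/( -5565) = 5^( - 1 )*7^( - 1)*19^1*53^(-1 )*227^1*457^1 = 1971041/1855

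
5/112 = 5/112 = 0.04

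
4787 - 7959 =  - 3172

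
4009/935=4 + 269/935 = 4.29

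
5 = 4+1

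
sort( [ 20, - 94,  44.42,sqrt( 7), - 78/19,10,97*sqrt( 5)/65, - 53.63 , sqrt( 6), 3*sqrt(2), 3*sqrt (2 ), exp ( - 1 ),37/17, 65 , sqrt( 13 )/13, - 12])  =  [ - 94, - 53.63, - 12, - 78/19,sqrt( 13)/13, exp( - 1 ), 37/17,sqrt( 6 ),sqrt( 7 ),97*sqrt (5)/65, 3*sqrt (2),3 * sqrt( 2) , 10,20,44.42, 65]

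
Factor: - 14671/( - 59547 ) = 3^(  -  1 )*17^1*23^ ( - 1 ) =17/69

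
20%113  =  20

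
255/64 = 3 + 63/64 = 3.98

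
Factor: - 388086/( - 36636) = 911/86=2^( - 1 )* 43^( - 1)*911^1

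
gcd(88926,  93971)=1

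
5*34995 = 174975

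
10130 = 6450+3680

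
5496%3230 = 2266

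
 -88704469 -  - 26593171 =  - 62111298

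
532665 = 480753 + 51912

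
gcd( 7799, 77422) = 1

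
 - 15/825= - 1/55 = - 0.02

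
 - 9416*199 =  - 1873784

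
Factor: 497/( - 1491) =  - 1/3 = - 3^( - 1)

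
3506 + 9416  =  12922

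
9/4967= 9/4967 =0.00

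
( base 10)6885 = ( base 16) 1ae5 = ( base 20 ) h45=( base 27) 9C0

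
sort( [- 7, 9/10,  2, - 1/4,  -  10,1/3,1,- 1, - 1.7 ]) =[ - 10, - 7, - 1.7,-1,  -  1/4,1/3,9/10,1,2 ]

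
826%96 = 58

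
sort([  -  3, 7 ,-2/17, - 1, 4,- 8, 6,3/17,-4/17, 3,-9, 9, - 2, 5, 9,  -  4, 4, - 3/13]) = [-9,- 8, - 4, - 3,-2, - 1,-4/17,-3/13,-2/17,3/17,3,4, 4, 5, 6,7,9, 9 ]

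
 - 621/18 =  - 35 + 1/2 = - 34.50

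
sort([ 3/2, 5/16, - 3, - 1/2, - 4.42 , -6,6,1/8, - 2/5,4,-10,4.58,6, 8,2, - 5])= [-10, - 6 , - 5, - 4.42, - 3, - 1/2,  -  2/5,1/8, 5/16,3/2,2,4, 4.58 , 6 , 6,  8] 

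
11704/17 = 688 + 8/17  =  688.47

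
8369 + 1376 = 9745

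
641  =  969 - 328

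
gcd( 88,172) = 4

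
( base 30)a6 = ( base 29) AG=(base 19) G2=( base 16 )132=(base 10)306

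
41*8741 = 358381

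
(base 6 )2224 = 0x208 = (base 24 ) lg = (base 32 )G8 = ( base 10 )520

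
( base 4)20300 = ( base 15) 275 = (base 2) 1000110000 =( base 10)560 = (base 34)GG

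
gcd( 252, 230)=2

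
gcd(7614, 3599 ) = 1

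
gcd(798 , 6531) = 21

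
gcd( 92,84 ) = 4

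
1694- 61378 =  - 59684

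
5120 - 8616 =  - 3496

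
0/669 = 0  =  0.00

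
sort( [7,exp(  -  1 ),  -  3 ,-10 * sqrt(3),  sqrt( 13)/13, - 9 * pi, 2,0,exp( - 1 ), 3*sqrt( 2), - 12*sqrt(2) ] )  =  [ - 9 * pi, - 10 * sqrt(3 ), - 12*sqrt( 2), - 3, 0, sqrt( 13)/13,exp ( - 1), exp( - 1), 2, 3*sqrt( 2), 7 ]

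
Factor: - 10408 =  - 2^3 * 1301^1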